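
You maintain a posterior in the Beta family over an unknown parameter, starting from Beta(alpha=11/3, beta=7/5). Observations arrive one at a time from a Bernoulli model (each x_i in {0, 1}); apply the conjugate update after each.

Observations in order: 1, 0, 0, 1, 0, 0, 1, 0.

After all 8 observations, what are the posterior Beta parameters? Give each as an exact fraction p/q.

obs 1: x=1 → posterior Beta(14/3, 7/5)
obs 2: x=0 → posterior Beta(14/3, 12/5)
obs 3: x=0 → posterior Beta(14/3, 17/5)
obs 4: x=1 → posterior Beta(17/3, 17/5)
obs 5: x=0 → posterior Beta(17/3, 22/5)
obs 6: x=0 → posterior Beta(17/3, 27/5)
obs 7: x=1 → posterior Beta(20/3, 27/5)
obs 8: x=0 → posterior Beta(20/3, 32/5)

alpha=20/3, beta=32/5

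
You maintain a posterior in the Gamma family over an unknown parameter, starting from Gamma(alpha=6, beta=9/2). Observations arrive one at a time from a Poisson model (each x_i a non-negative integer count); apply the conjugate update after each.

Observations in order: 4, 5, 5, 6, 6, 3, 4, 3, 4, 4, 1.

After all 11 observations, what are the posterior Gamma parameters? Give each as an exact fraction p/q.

obs 1: x=4 → posterior Gamma(10, 11/2)
obs 2: x=5 → posterior Gamma(15, 13/2)
obs 3: x=5 → posterior Gamma(20, 15/2)
obs 4: x=6 → posterior Gamma(26, 17/2)
obs 5: x=6 → posterior Gamma(32, 19/2)
obs 6: x=3 → posterior Gamma(35, 21/2)
obs 7: x=4 → posterior Gamma(39, 23/2)
obs 8: x=3 → posterior Gamma(42, 25/2)
obs 9: x=4 → posterior Gamma(46, 27/2)
obs 10: x=4 → posterior Gamma(50, 29/2)
obs 11: x=1 → posterior Gamma(51, 31/2)

alpha=51, beta=31/2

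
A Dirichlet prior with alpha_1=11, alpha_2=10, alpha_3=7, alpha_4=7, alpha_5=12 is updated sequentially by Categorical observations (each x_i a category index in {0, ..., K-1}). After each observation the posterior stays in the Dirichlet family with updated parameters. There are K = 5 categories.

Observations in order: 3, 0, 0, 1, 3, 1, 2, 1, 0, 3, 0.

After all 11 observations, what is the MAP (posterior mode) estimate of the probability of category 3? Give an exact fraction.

9/53

obs 1: x=3 → posterior Dirichlet(11, 10, 7, 8, 12)
obs 2: x=0 → posterior Dirichlet(12, 10, 7, 8, 12)
obs 3: x=0 → posterior Dirichlet(13, 10, 7, 8, 12)
obs 4: x=1 → posterior Dirichlet(13, 11, 7, 8, 12)
obs 5: x=3 → posterior Dirichlet(13, 11, 7, 9, 12)
obs 6: x=1 → posterior Dirichlet(13, 12, 7, 9, 12)
obs 7: x=2 → posterior Dirichlet(13, 12, 8, 9, 12)
obs 8: x=1 → posterior Dirichlet(13, 13, 8, 9, 12)
obs 9: x=0 → posterior Dirichlet(14, 13, 8, 9, 12)
obs 10: x=3 → posterior Dirichlet(14, 13, 8, 10, 12)
obs 11: x=0 → posterior Dirichlet(15, 13, 8, 10, 12)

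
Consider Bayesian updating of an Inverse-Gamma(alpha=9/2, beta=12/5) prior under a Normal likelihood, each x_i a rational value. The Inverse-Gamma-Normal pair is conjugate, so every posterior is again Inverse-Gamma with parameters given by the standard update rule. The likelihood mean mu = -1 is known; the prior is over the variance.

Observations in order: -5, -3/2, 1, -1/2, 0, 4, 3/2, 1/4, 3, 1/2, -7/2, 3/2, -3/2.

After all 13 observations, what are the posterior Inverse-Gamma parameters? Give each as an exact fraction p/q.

alpha=11, beta=7209/160

obs 1: x=-5 → posterior Inverse-Gamma(5, 52/5)
obs 2: x=-3/2 → posterior Inverse-Gamma(11/2, 421/40)
obs 3: x=1 → posterior Inverse-Gamma(6, 501/40)
obs 4: x=-1/2 → posterior Inverse-Gamma(13/2, 253/20)
obs 5: x=0 → posterior Inverse-Gamma(7, 263/20)
obs 6: x=4 → posterior Inverse-Gamma(15/2, 513/20)
obs 7: x=3/2 → posterior Inverse-Gamma(8, 1151/40)
obs 8: x=1/4 → posterior Inverse-Gamma(17/2, 4729/160)
obs 9: x=3 → posterior Inverse-Gamma(9, 6009/160)
obs 10: x=1/2 → posterior Inverse-Gamma(19/2, 6189/160)
obs 11: x=-7/2 → posterior Inverse-Gamma(10, 6689/160)
obs 12: x=3/2 → posterior Inverse-Gamma(21/2, 7189/160)
obs 13: x=-3/2 → posterior Inverse-Gamma(11, 7209/160)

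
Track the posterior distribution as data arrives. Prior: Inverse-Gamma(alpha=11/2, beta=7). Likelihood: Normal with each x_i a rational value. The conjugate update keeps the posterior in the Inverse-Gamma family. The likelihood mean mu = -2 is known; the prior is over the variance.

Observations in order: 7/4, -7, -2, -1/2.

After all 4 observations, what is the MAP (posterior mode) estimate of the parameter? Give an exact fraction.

885/272

obs 1: x=7/4 → posterior Inverse-Gamma(6, 449/32)
obs 2: x=-7 → posterior Inverse-Gamma(13/2, 849/32)
obs 3: x=-2 → posterior Inverse-Gamma(7, 849/32)
obs 4: x=-1/2 → posterior Inverse-Gamma(15/2, 885/32)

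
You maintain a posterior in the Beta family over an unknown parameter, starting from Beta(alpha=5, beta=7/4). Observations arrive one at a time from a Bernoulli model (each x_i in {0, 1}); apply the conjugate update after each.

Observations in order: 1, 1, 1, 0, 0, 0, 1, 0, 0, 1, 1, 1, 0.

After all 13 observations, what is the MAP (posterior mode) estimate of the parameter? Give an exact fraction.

obs 1: x=1 → posterior Beta(6, 7/4)
obs 2: x=1 → posterior Beta(7, 7/4)
obs 3: x=1 → posterior Beta(8, 7/4)
obs 4: x=0 → posterior Beta(8, 11/4)
obs 5: x=0 → posterior Beta(8, 15/4)
obs 6: x=0 → posterior Beta(8, 19/4)
obs 7: x=1 → posterior Beta(9, 19/4)
obs 8: x=0 → posterior Beta(9, 23/4)
obs 9: x=0 → posterior Beta(9, 27/4)
obs 10: x=1 → posterior Beta(10, 27/4)
obs 11: x=1 → posterior Beta(11, 27/4)
obs 12: x=1 → posterior Beta(12, 27/4)
obs 13: x=0 → posterior Beta(12, 31/4)

44/71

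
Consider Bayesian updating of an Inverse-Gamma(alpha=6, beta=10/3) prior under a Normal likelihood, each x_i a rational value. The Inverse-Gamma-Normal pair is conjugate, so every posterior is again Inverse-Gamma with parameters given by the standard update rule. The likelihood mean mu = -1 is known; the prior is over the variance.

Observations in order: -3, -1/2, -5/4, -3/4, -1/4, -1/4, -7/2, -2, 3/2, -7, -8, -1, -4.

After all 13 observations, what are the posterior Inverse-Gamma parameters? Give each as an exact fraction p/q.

alpha=25/2, beta=359/6

obs 1: x=-3 → posterior Inverse-Gamma(13/2, 16/3)
obs 2: x=-1/2 → posterior Inverse-Gamma(7, 131/24)
obs 3: x=-5/4 → posterior Inverse-Gamma(15/2, 527/96)
obs 4: x=-3/4 → posterior Inverse-Gamma(8, 265/48)
obs 5: x=-1/4 → posterior Inverse-Gamma(17/2, 557/96)
obs 6: x=-1/4 → posterior Inverse-Gamma(9, 73/12)
obs 7: x=-7/2 → posterior Inverse-Gamma(19/2, 221/24)
obs 8: x=-2 → posterior Inverse-Gamma(10, 233/24)
obs 9: x=3/2 → posterior Inverse-Gamma(21/2, 77/6)
obs 10: x=-7 → posterior Inverse-Gamma(11, 185/6)
obs 11: x=-8 → posterior Inverse-Gamma(23/2, 166/3)
obs 12: x=-1 → posterior Inverse-Gamma(12, 166/3)
obs 13: x=-4 → posterior Inverse-Gamma(25/2, 359/6)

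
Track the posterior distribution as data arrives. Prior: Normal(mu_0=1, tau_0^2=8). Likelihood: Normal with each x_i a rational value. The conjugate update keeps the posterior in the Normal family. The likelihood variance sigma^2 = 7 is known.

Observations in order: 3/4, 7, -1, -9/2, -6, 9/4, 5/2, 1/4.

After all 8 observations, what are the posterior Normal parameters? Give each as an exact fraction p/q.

obs 1: x=3/4 → posterior Normal(13/15, 56/15)
obs 2: x=7 → posterior Normal(3, 56/23)
obs 3: x=-1 → posterior Normal(61/31, 56/31)
obs 4: x=-9/2 → posterior Normal(25/39, 56/39)
obs 5: x=-6 → posterior Normal(-23/47, 56/47)
obs 6: x=9/4 → posterior Normal(-1/11, 56/55)
obs 7: x=5/2 → posterior Normal(5/21, 8/9)
obs 8: x=1/4 → posterior Normal(17/71, 56/71)

mu_0=17/71, tau_0^2=56/71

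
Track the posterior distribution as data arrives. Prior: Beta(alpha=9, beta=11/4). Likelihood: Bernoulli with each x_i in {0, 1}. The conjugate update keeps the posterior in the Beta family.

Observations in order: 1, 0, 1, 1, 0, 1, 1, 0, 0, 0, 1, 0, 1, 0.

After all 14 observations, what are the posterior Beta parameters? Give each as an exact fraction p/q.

alpha=16, beta=39/4

obs 1: x=1 → posterior Beta(10, 11/4)
obs 2: x=0 → posterior Beta(10, 15/4)
obs 3: x=1 → posterior Beta(11, 15/4)
obs 4: x=1 → posterior Beta(12, 15/4)
obs 5: x=0 → posterior Beta(12, 19/4)
obs 6: x=1 → posterior Beta(13, 19/4)
obs 7: x=1 → posterior Beta(14, 19/4)
obs 8: x=0 → posterior Beta(14, 23/4)
obs 9: x=0 → posterior Beta(14, 27/4)
obs 10: x=0 → posterior Beta(14, 31/4)
obs 11: x=1 → posterior Beta(15, 31/4)
obs 12: x=0 → posterior Beta(15, 35/4)
obs 13: x=1 → posterior Beta(16, 35/4)
obs 14: x=0 → posterior Beta(16, 39/4)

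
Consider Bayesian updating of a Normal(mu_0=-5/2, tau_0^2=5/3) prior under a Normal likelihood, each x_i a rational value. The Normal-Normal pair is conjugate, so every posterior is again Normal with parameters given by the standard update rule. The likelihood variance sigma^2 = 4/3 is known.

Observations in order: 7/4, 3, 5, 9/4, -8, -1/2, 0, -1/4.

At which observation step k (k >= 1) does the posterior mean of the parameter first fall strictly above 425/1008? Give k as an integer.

k = 2

obs 1: x=7/4 → posterior Normal(-5/36, 20/27)
obs 2: x=3 → posterior Normal(55/56, 10/21)
obs 3: x=5 → posterior Normal(155/76, 20/57)
obs 4: x=9/4 → posterior Normal(25/12, 5/18)
obs 5: x=-8 → posterior Normal(10/29, 20/87)
obs 6: x=-1/2 → posterior Normal(15/68, 10/51)
obs 7: x=0 → posterior Normal(5/26, 20/117)
obs 8: x=-1/4 → posterior Normal(25/176, 5/33)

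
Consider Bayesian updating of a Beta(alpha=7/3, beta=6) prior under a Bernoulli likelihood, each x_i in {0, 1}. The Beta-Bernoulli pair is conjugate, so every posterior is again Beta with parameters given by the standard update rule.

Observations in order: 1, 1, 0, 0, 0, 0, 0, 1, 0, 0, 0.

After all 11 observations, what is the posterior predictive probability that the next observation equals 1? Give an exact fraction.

8/29

obs 1: x=1 → posterior Beta(10/3, 6)
obs 2: x=1 → posterior Beta(13/3, 6)
obs 3: x=0 → posterior Beta(13/3, 7)
obs 4: x=0 → posterior Beta(13/3, 8)
obs 5: x=0 → posterior Beta(13/3, 9)
obs 6: x=0 → posterior Beta(13/3, 10)
obs 7: x=0 → posterior Beta(13/3, 11)
obs 8: x=1 → posterior Beta(16/3, 11)
obs 9: x=0 → posterior Beta(16/3, 12)
obs 10: x=0 → posterior Beta(16/3, 13)
obs 11: x=0 → posterior Beta(16/3, 14)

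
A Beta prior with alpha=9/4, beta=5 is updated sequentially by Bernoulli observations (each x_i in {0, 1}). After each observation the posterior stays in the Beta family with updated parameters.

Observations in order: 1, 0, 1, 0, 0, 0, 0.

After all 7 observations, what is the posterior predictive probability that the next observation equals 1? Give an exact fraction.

obs 1: x=1 → posterior Beta(13/4, 5)
obs 2: x=0 → posterior Beta(13/4, 6)
obs 3: x=1 → posterior Beta(17/4, 6)
obs 4: x=0 → posterior Beta(17/4, 7)
obs 5: x=0 → posterior Beta(17/4, 8)
obs 6: x=0 → posterior Beta(17/4, 9)
obs 7: x=0 → posterior Beta(17/4, 10)

17/57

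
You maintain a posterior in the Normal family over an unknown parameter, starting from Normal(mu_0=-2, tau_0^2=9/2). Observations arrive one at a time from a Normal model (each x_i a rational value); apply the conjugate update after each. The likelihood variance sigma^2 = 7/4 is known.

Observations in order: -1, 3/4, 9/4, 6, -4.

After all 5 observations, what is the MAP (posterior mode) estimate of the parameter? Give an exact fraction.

obs 1: x=-1 → posterior Normal(-32/25, 63/50)
obs 2: x=3/4 → posterior Normal(-37/86, 63/86)
obs 3: x=9/4 → posterior Normal(22/61, 63/122)
obs 4: x=6 → posterior Normal(130/79, 63/158)
obs 5: x=-4 → posterior Normal(58/97, 63/194)

58/97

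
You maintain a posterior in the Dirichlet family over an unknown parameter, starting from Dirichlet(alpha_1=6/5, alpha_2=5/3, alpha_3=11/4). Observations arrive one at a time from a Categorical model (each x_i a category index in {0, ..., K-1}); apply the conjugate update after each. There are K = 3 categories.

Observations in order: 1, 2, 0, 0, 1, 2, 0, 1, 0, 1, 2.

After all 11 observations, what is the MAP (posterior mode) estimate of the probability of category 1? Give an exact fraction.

obs 1: x=1 → posterior Dirichlet(6/5, 8/3, 11/4)
obs 2: x=2 → posterior Dirichlet(6/5, 8/3, 15/4)
obs 3: x=0 → posterior Dirichlet(11/5, 8/3, 15/4)
obs 4: x=0 → posterior Dirichlet(16/5, 8/3, 15/4)
obs 5: x=1 → posterior Dirichlet(16/5, 11/3, 15/4)
obs 6: x=2 → posterior Dirichlet(16/5, 11/3, 19/4)
obs 7: x=0 → posterior Dirichlet(21/5, 11/3, 19/4)
obs 8: x=1 → posterior Dirichlet(21/5, 14/3, 19/4)
obs 9: x=0 → posterior Dirichlet(26/5, 14/3, 19/4)
obs 10: x=1 → posterior Dirichlet(26/5, 17/3, 19/4)
obs 11: x=2 → posterior Dirichlet(26/5, 17/3, 23/4)

280/817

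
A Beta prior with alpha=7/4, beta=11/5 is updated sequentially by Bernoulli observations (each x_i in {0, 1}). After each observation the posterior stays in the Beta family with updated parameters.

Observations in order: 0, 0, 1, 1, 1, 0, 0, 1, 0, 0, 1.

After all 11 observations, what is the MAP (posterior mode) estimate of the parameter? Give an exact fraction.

115/259

obs 1: x=0 → posterior Beta(7/4, 16/5)
obs 2: x=0 → posterior Beta(7/4, 21/5)
obs 3: x=1 → posterior Beta(11/4, 21/5)
obs 4: x=1 → posterior Beta(15/4, 21/5)
obs 5: x=1 → posterior Beta(19/4, 21/5)
obs 6: x=0 → posterior Beta(19/4, 26/5)
obs 7: x=0 → posterior Beta(19/4, 31/5)
obs 8: x=1 → posterior Beta(23/4, 31/5)
obs 9: x=0 → posterior Beta(23/4, 36/5)
obs 10: x=0 → posterior Beta(23/4, 41/5)
obs 11: x=1 → posterior Beta(27/4, 41/5)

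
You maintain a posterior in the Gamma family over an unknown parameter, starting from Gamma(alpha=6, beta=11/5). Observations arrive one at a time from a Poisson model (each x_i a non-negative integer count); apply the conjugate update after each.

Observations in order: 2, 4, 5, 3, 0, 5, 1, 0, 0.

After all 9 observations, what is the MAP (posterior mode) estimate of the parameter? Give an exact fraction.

125/56

obs 1: x=2 → posterior Gamma(8, 16/5)
obs 2: x=4 → posterior Gamma(12, 21/5)
obs 3: x=5 → posterior Gamma(17, 26/5)
obs 4: x=3 → posterior Gamma(20, 31/5)
obs 5: x=0 → posterior Gamma(20, 36/5)
obs 6: x=5 → posterior Gamma(25, 41/5)
obs 7: x=1 → posterior Gamma(26, 46/5)
obs 8: x=0 → posterior Gamma(26, 51/5)
obs 9: x=0 → posterior Gamma(26, 56/5)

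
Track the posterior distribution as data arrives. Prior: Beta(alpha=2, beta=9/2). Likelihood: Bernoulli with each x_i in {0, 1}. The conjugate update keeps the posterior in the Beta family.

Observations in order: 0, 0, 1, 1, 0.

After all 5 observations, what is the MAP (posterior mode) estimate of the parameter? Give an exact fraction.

6/19

obs 1: x=0 → posterior Beta(2, 11/2)
obs 2: x=0 → posterior Beta(2, 13/2)
obs 3: x=1 → posterior Beta(3, 13/2)
obs 4: x=1 → posterior Beta(4, 13/2)
obs 5: x=0 → posterior Beta(4, 15/2)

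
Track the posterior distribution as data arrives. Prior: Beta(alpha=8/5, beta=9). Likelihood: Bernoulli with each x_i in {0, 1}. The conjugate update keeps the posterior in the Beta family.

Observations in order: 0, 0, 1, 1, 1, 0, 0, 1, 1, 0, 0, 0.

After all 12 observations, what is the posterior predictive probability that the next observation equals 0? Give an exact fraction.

80/113

obs 1: x=0 → posterior Beta(8/5, 10)
obs 2: x=0 → posterior Beta(8/5, 11)
obs 3: x=1 → posterior Beta(13/5, 11)
obs 4: x=1 → posterior Beta(18/5, 11)
obs 5: x=1 → posterior Beta(23/5, 11)
obs 6: x=0 → posterior Beta(23/5, 12)
obs 7: x=0 → posterior Beta(23/5, 13)
obs 8: x=1 → posterior Beta(28/5, 13)
obs 9: x=1 → posterior Beta(33/5, 13)
obs 10: x=0 → posterior Beta(33/5, 14)
obs 11: x=0 → posterior Beta(33/5, 15)
obs 12: x=0 → posterior Beta(33/5, 16)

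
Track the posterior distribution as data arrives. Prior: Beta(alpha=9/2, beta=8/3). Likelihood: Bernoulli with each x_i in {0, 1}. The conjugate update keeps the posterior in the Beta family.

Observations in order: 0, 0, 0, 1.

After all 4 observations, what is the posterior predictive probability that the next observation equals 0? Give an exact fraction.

obs 1: x=0 → posterior Beta(9/2, 11/3)
obs 2: x=0 → posterior Beta(9/2, 14/3)
obs 3: x=0 → posterior Beta(9/2, 17/3)
obs 4: x=1 → posterior Beta(11/2, 17/3)

34/67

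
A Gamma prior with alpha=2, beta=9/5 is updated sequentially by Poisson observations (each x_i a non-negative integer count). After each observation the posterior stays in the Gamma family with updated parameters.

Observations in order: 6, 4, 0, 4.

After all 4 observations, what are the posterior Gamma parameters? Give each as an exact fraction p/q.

obs 1: x=6 → posterior Gamma(8, 14/5)
obs 2: x=4 → posterior Gamma(12, 19/5)
obs 3: x=0 → posterior Gamma(12, 24/5)
obs 4: x=4 → posterior Gamma(16, 29/5)

alpha=16, beta=29/5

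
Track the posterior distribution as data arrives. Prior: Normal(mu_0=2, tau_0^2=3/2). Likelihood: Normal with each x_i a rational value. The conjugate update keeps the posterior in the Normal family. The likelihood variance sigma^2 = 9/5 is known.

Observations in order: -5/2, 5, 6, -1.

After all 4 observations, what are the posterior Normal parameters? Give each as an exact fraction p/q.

obs 1: x=-5/2 → posterior Normal(-1/22, 9/11)
obs 2: x=5 → posterior Normal(49/32, 9/16)
obs 3: x=6 → posterior Normal(109/42, 3/7)
obs 4: x=-1 → posterior Normal(99/52, 9/26)

mu_0=99/52, tau_0^2=9/26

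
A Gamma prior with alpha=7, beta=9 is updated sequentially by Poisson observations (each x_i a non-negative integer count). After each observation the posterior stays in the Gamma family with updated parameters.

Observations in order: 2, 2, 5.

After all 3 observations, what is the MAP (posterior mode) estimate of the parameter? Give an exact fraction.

5/4

obs 1: x=2 → posterior Gamma(9, 10)
obs 2: x=2 → posterior Gamma(11, 11)
obs 3: x=5 → posterior Gamma(16, 12)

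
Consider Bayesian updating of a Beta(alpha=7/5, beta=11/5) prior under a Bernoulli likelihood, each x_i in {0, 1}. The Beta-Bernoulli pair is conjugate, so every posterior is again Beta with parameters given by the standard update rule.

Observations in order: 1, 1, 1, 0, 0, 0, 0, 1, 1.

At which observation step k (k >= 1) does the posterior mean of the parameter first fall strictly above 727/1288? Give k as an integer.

k = 2

obs 1: x=1 → posterior Beta(12/5, 11/5)
obs 2: x=1 → posterior Beta(17/5, 11/5)
obs 3: x=1 → posterior Beta(22/5, 11/5)
obs 4: x=0 → posterior Beta(22/5, 16/5)
obs 5: x=0 → posterior Beta(22/5, 21/5)
obs 6: x=0 → posterior Beta(22/5, 26/5)
obs 7: x=0 → posterior Beta(22/5, 31/5)
obs 8: x=1 → posterior Beta(27/5, 31/5)
obs 9: x=1 → posterior Beta(32/5, 31/5)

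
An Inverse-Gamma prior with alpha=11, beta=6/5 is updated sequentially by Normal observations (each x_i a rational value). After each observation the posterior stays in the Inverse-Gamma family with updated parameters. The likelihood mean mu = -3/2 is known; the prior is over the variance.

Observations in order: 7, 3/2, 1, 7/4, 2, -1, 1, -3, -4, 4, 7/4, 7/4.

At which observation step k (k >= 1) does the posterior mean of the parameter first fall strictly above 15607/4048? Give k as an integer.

obs 1: x=7 → posterior Inverse-Gamma(23/2, 1493/40)
obs 2: x=3/2 → posterior Inverse-Gamma(12, 1673/40)
obs 3: x=1 → posterior Inverse-Gamma(25/2, 899/20)
obs 4: x=7/4 → posterior Inverse-Gamma(13, 8037/160)
obs 5: x=2 → posterior Inverse-Gamma(27/2, 9017/160)
obs 6: x=-1 → posterior Inverse-Gamma(14, 9037/160)
obs 7: x=1 → posterior Inverse-Gamma(29/2, 9537/160)
obs 8: x=-3 → posterior Inverse-Gamma(15, 9717/160)
obs 9: x=-4 → posterior Inverse-Gamma(31/2, 10217/160)
obs 10: x=4 → posterior Inverse-Gamma(16, 12637/160)
obs 11: x=7/4 → posterior Inverse-Gamma(33/2, 6741/80)
obs 12: x=7/4 → posterior Inverse-Gamma(17, 14327/160)

k = 3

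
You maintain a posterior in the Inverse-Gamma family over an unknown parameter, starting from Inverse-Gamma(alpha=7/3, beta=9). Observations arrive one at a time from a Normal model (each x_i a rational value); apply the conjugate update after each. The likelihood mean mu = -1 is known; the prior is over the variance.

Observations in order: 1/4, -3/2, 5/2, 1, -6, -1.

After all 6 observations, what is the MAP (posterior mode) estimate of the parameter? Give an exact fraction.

obs 1: x=1/4 → posterior Inverse-Gamma(17/6, 313/32)
obs 2: x=-3/2 → posterior Inverse-Gamma(10/3, 317/32)
obs 3: x=5/2 → posterior Inverse-Gamma(23/6, 513/32)
obs 4: x=1 → posterior Inverse-Gamma(13/3, 577/32)
obs 5: x=-6 → posterior Inverse-Gamma(29/6, 977/32)
obs 6: x=-1 → posterior Inverse-Gamma(16/3, 977/32)

2931/608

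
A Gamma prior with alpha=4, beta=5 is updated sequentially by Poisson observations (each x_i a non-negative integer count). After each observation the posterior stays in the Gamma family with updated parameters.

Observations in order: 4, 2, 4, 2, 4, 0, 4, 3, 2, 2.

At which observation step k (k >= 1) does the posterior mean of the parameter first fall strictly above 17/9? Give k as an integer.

obs 1: x=4 → posterior Gamma(8, 6)
obs 2: x=2 → posterior Gamma(10, 7)
obs 3: x=4 → posterior Gamma(14, 8)
obs 4: x=2 → posterior Gamma(16, 9)
obs 5: x=4 → posterior Gamma(20, 10)
obs 6: x=0 → posterior Gamma(20, 11)
obs 7: x=4 → posterior Gamma(24, 12)
obs 8: x=3 → posterior Gamma(27, 13)
obs 9: x=2 → posterior Gamma(29, 14)
obs 10: x=2 → posterior Gamma(31, 15)

k = 5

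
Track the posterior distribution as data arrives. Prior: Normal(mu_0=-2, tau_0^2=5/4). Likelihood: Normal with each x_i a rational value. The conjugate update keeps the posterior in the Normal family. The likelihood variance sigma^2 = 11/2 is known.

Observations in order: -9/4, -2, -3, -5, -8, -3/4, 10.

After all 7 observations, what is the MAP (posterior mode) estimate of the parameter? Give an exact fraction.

-33/19

obs 1: x=-9/4 → posterior Normal(-221/108, 55/54)
obs 2: x=-2 → posterior Normal(-261/128, 55/64)
obs 3: x=-3 → posterior Normal(-321/148, 55/74)
obs 4: x=-5 → posterior Normal(-421/168, 55/84)
obs 5: x=-8 → posterior Normal(-581/188, 55/94)
obs 6: x=-3/4 → posterior Normal(-149/52, 55/104)
obs 7: x=10 → posterior Normal(-33/19, 55/114)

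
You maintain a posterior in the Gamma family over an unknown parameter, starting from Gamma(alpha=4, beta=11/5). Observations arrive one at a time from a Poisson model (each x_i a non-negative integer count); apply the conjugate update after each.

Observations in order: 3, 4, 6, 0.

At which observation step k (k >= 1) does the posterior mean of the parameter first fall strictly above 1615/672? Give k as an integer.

obs 1: x=3 → posterior Gamma(7, 16/5)
obs 2: x=4 → posterior Gamma(11, 21/5)
obs 3: x=6 → posterior Gamma(17, 26/5)
obs 4: x=0 → posterior Gamma(17, 31/5)

k = 2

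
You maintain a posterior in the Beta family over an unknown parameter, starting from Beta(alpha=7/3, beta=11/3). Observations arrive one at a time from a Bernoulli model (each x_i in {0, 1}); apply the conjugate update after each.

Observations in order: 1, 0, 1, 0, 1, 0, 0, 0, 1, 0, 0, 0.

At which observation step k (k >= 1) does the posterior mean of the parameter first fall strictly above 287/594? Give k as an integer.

obs 1: x=1 → posterior Beta(10/3, 11/3)
obs 2: x=0 → posterior Beta(10/3, 14/3)
obs 3: x=1 → posterior Beta(13/3, 14/3)
obs 4: x=0 → posterior Beta(13/3, 17/3)
obs 5: x=1 → posterior Beta(16/3, 17/3)
obs 6: x=0 → posterior Beta(16/3, 20/3)
obs 7: x=0 → posterior Beta(16/3, 23/3)
obs 8: x=0 → posterior Beta(16/3, 26/3)
obs 9: x=1 → posterior Beta(19/3, 26/3)
obs 10: x=0 → posterior Beta(19/3, 29/3)
obs 11: x=0 → posterior Beta(19/3, 32/3)
obs 12: x=0 → posterior Beta(19/3, 35/3)

k = 5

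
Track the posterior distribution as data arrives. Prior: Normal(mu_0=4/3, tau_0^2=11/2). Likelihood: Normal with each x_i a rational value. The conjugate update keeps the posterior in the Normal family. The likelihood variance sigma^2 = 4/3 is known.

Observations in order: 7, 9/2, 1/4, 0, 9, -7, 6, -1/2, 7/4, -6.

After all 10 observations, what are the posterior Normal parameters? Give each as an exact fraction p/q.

obs 1: x=7 → posterior Normal(725/123, 44/41)
obs 2: x=9/2 → posterior Normal(2341/444, 22/37)
obs 3: x=1/4 → posterior Normal(4781/1284, 44/107)
obs 4: x=0 → posterior Normal(683/240, 11/35)
obs 5: x=9 → posterior Normal(8345/2076, 44/173)
obs 6: x=-7 → posterior Normal(5573/2472, 22/103)
obs 7: x=6 → posterior Normal(7949/2868, 44/239)
obs 8: x=-1/2 → posterior Normal(7751/3264, 11/68)
obs 9: x=7/4 → posterior Normal(2111/915, 44/305)
obs 10: x=-6 → posterior Normal(1517/1014, 22/169)

mu_0=1517/1014, tau_0^2=22/169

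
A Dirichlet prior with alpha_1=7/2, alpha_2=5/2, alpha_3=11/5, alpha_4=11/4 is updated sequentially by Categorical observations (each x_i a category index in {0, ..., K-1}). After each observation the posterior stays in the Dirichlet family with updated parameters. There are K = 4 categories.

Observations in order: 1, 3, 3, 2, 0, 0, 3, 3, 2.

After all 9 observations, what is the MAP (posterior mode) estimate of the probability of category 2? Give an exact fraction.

obs 1: x=1 → posterior Dirichlet(7/2, 7/2, 11/5, 11/4)
obs 2: x=3 → posterior Dirichlet(7/2, 7/2, 11/5, 15/4)
obs 3: x=3 → posterior Dirichlet(7/2, 7/2, 11/5, 19/4)
obs 4: x=2 → posterior Dirichlet(7/2, 7/2, 16/5, 19/4)
obs 5: x=0 → posterior Dirichlet(9/2, 7/2, 16/5, 19/4)
obs 6: x=0 → posterior Dirichlet(11/2, 7/2, 16/5, 19/4)
obs 7: x=3 → posterior Dirichlet(11/2, 7/2, 16/5, 23/4)
obs 8: x=3 → posterior Dirichlet(11/2, 7/2, 16/5, 27/4)
obs 9: x=2 → posterior Dirichlet(11/2, 7/2, 21/5, 27/4)

64/319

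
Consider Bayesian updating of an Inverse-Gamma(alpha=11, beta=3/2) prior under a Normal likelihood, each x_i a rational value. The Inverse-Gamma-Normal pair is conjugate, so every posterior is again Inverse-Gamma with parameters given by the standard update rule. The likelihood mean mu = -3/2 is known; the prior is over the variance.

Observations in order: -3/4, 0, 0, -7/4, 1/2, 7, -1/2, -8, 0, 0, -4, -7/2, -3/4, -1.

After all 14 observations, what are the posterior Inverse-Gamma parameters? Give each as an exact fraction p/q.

obs 1: x=-3/4 → posterior Inverse-Gamma(23/2, 57/32)
obs 2: x=0 → posterior Inverse-Gamma(12, 93/32)
obs 3: x=0 → posterior Inverse-Gamma(25/2, 129/32)
obs 4: x=-7/4 → posterior Inverse-Gamma(13, 65/16)
obs 5: x=1/2 → posterior Inverse-Gamma(27/2, 97/16)
obs 6: x=7 → posterior Inverse-Gamma(14, 675/16)
obs 7: x=-1/2 → posterior Inverse-Gamma(29/2, 683/16)
obs 8: x=-8 → posterior Inverse-Gamma(15, 1021/16)
obs 9: x=0 → posterior Inverse-Gamma(31/2, 1039/16)
obs 10: x=0 → posterior Inverse-Gamma(16, 1057/16)
obs 11: x=-4 → posterior Inverse-Gamma(33/2, 1107/16)
obs 12: x=-7/2 → posterior Inverse-Gamma(17, 1139/16)
obs 13: x=-3/4 → posterior Inverse-Gamma(35/2, 2287/32)
obs 14: x=-1 → posterior Inverse-Gamma(18, 2291/32)

alpha=18, beta=2291/32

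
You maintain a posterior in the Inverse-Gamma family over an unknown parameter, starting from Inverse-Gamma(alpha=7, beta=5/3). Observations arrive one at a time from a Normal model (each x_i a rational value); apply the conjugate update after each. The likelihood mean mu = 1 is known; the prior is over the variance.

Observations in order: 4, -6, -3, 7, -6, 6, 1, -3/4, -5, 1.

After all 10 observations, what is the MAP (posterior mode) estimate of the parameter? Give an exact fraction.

10867/1248

obs 1: x=4 → posterior Inverse-Gamma(15/2, 37/6)
obs 2: x=-6 → posterior Inverse-Gamma(8, 92/3)
obs 3: x=-3 → posterior Inverse-Gamma(17/2, 116/3)
obs 4: x=7 → posterior Inverse-Gamma(9, 170/3)
obs 5: x=-6 → posterior Inverse-Gamma(19/2, 487/6)
obs 6: x=6 → posterior Inverse-Gamma(10, 281/3)
obs 7: x=1 → posterior Inverse-Gamma(21/2, 281/3)
obs 8: x=-3/4 → posterior Inverse-Gamma(11, 9139/96)
obs 9: x=-5 → posterior Inverse-Gamma(23/2, 10867/96)
obs 10: x=1 → posterior Inverse-Gamma(12, 10867/96)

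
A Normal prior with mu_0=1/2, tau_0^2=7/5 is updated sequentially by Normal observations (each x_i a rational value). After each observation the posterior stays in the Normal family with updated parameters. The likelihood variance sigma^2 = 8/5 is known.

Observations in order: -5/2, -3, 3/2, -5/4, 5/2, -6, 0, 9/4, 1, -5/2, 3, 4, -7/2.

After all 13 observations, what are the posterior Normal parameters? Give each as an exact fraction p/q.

obs 1: x=-5/2 → posterior Normal(-9/10, 56/75)
obs 2: x=-3 → posterior Normal(-69/44, 28/55)
obs 3: x=3/2 → posterior Normal(-24/29, 56/145)
obs 4: x=-5/4 → posterior Normal(-131/144, 14/45)
obs 5: x=5/2 → posterior Normal(-61/172, 56/215)
obs 6: x=-6 → posterior Normal(-229/200, 28/125)
obs 7: x=0 → posterior Normal(-229/228, 56/285)
obs 8: x=9/4 → posterior Normal(-83/128, 7/40)
obs 9: x=1 → posterior Normal(-69/142, 56/355)
obs 10: x=-5/2 → posterior Normal(-2/3, 28/195)
obs 11: x=3 → posterior Normal(-31/85, 56/425)
obs 12: x=4 → posterior Normal(-3/92, 14/115)
obs 13: x=-7/2 → posterior Normal(-5/18, 56/495)

mu_0=-5/18, tau_0^2=56/495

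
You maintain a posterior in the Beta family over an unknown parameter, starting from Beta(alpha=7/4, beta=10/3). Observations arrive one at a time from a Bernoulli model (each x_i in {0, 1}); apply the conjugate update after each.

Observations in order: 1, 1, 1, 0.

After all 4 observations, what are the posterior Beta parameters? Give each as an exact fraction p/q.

obs 1: x=1 → posterior Beta(11/4, 10/3)
obs 2: x=1 → posterior Beta(15/4, 10/3)
obs 3: x=1 → posterior Beta(19/4, 10/3)
obs 4: x=0 → posterior Beta(19/4, 13/3)

alpha=19/4, beta=13/3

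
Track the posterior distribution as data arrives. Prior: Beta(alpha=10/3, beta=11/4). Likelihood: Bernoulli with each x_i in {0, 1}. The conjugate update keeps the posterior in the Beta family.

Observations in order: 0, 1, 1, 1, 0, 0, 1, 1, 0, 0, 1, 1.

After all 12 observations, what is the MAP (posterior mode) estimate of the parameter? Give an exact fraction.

obs 1: x=0 → posterior Beta(10/3, 15/4)
obs 2: x=1 → posterior Beta(13/3, 15/4)
obs 3: x=1 → posterior Beta(16/3, 15/4)
obs 4: x=1 → posterior Beta(19/3, 15/4)
obs 5: x=0 → posterior Beta(19/3, 19/4)
obs 6: x=0 → posterior Beta(19/3, 23/4)
obs 7: x=1 → posterior Beta(22/3, 23/4)
obs 8: x=1 → posterior Beta(25/3, 23/4)
obs 9: x=0 → posterior Beta(25/3, 27/4)
obs 10: x=0 → posterior Beta(25/3, 31/4)
obs 11: x=1 → posterior Beta(28/3, 31/4)
obs 12: x=1 → posterior Beta(31/3, 31/4)

112/193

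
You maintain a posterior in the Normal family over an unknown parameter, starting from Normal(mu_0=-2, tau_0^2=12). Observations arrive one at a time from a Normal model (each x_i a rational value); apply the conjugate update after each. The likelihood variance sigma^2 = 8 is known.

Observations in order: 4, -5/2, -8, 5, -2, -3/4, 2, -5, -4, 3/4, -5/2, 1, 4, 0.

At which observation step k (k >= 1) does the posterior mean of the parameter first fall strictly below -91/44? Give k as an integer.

obs 1: x=4 → posterior Normal(8/5, 24/5)
obs 2: x=-5/2 → posterior Normal(1/16, 3)
obs 3: x=-8 → posterior Normal(-47/22, 24/11)
obs 4: x=5 → posterior Normal(-17/28, 12/7)
obs 5: x=-2 → posterior Normal(-29/34, 24/17)
obs 6: x=-3/4 → posterior Normal(-67/80, 6/5)
obs 7: x=2 → posterior Normal(-43/92, 24/23)
obs 8: x=-5 → posterior Normal(-103/104, 12/13)
obs 9: x=-4 → posterior Normal(-151/116, 24/29)
obs 10: x=3/4 → posterior Normal(-71/64, 3/4)
obs 11: x=-5/2 → posterior Normal(-43/35, 24/35)
obs 12: x=1 → posterior Normal(-20/19, 12/19)
obs 13: x=4 → posterior Normal(-28/41, 24/41)
obs 14: x=0 → posterior Normal(-7/11, 6/11)

k = 3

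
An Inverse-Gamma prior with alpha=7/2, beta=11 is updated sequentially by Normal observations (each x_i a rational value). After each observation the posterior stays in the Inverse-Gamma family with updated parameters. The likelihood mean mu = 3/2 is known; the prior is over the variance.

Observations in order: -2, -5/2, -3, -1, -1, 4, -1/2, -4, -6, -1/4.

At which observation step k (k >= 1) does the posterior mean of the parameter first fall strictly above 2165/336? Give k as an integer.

k = 2

obs 1: x=-2 → posterior Inverse-Gamma(4, 137/8)
obs 2: x=-5/2 → posterior Inverse-Gamma(9/2, 201/8)
obs 3: x=-3 → posterior Inverse-Gamma(5, 141/4)
obs 4: x=-1 → posterior Inverse-Gamma(11/2, 307/8)
obs 5: x=-1 → posterior Inverse-Gamma(6, 83/2)
obs 6: x=4 → posterior Inverse-Gamma(13/2, 357/8)
obs 7: x=-1/2 → posterior Inverse-Gamma(7, 373/8)
obs 8: x=-4 → posterior Inverse-Gamma(15/2, 247/4)
obs 9: x=-6 → posterior Inverse-Gamma(8, 719/8)
obs 10: x=-1/4 → posterior Inverse-Gamma(17/2, 2925/32)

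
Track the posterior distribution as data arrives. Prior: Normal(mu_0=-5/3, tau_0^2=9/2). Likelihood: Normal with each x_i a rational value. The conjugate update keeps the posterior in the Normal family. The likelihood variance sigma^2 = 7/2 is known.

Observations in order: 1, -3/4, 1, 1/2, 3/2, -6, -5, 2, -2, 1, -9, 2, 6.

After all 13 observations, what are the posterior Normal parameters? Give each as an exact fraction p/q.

obs 1: x=1 → posterior Normal(-1/6, 63/32)
obs 2: x=-3/4 → posterior Normal(-113/300, 63/50)
obs 3: x=1 → posterior Normal(-5/408, 63/68)
obs 4: x=1/2 → posterior Normal(49/516, 63/86)
obs 5: x=3/2 → posterior Normal(211/624, 63/104)
obs 6: x=-6 → posterior Normal(-437/732, 63/122)
obs 7: x=-5 → posterior Normal(-977/840, 9/20)
obs 8: x=2 → posterior Normal(-761/948, 63/158)
obs 9: x=-2 → posterior Normal(-977/1056, 63/176)
obs 10: x=1 → posterior Normal(-869/1164, 63/194)
obs 11: x=-9 → posterior Normal(-1841/1272, 63/212)
obs 12: x=2 → posterior Normal(-325/276, 63/230)
obs 13: x=6 → posterior Normal(-977/1488, 63/248)

mu_0=-977/1488, tau_0^2=63/248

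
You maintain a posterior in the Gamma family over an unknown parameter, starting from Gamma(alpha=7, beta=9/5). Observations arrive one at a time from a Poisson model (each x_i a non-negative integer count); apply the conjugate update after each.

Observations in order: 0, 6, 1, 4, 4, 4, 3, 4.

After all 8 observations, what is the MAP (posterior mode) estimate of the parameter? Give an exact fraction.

160/49

obs 1: x=0 → posterior Gamma(7, 14/5)
obs 2: x=6 → posterior Gamma(13, 19/5)
obs 3: x=1 → posterior Gamma(14, 24/5)
obs 4: x=4 → posterior Gamma(18, 29/5)
obs 5: x=4 → posterior Gamma(22, 34/5)
obs 6: x=4 → posterior Gamma(26, 39/5)
obs 7: x=3 → posterior Gamma(29, 44/5)
obs 8: x=4 → posterior Gamma(33, 49/5)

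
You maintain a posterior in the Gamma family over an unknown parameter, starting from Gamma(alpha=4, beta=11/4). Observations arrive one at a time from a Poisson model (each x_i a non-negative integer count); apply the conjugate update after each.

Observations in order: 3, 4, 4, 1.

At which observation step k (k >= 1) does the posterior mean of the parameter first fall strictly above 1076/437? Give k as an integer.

obs 1: x=3 → posterior Gamma(7, 15/4)
obs 2: x=4 → posterior Gamma(11, 19/4)
obs 3: x=4 → posterior Gamma(15, 23/4)
obs 4: x=1 → posterior Gamma(16, 27/4)

k = 3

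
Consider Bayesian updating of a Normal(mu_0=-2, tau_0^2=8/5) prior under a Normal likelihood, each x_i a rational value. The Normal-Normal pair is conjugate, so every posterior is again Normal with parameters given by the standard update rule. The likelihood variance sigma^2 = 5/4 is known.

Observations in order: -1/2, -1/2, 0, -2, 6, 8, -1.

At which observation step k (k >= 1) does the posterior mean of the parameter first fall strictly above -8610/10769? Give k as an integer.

k = 3

obs 1: x=-1/2 → posterior Normal(-22/19, 40/57)
obs 2: x=-1/2 → posterior Normal(-82/89, 40/89)
obs 3: x=0 → posterior Normal(-82/121, 40/121)
obs 4: x=-2 → posterior Normal(-146/153, 40/153)
obs 5: x=6 → posterior Normal(46/185, 8/37)
obs 6: x=8 → posterior Normal(302/217, 40/217)
obs 7: x=-1 → posterior Normal(90/83, 40/249)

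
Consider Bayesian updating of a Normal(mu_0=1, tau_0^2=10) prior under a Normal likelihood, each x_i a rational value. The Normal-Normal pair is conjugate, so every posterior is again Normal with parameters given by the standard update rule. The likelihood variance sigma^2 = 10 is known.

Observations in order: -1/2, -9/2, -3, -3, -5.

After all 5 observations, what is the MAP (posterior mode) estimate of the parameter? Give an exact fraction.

obs 1: x=-1/2 → posterior Normal(1/4, 5)
obs 2: x=-9/2 → posterior Normal(-4/3, 10/3)
obs 3: x=-3 → posterior Normal(-7/4, 5/2)
obs 4: x=-3 → posterior Normal(-2, 2)
obs 5: x=-5 → posterior Normal(-5/2, 5/3)

-5/2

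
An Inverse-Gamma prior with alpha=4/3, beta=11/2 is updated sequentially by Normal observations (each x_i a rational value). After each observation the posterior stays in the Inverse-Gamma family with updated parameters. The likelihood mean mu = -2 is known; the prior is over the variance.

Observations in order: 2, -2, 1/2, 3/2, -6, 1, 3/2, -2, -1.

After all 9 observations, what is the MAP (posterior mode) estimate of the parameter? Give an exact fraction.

1005/164

obs 1: x=2 → posterior Inverse-Gamma(11/6, 27/2)
obs 2: x=-2 → posterior Inverse-Gamma(7/3, 27/2)
obs 3: x=1/2 → posterior Inverse-Gamma(17/6, 133/8)
obs 4: x=3/2 → posterior Inverse-Gamma(10/3, 91/4)
obs 5: x=-6 → posterior Inverse-Gamma(23/6, 123/4)
obs 6: x=1 → posterior Inverse-Gamma(13/3, 141/4)
obs 7: x=3/2 → posterior Inverse-Gamma(29/6, 331/8)
obs 8: x=-2 → posterior Inverse-Gamma(16/3, 331/8)
obs 9: x=-1 → posterior Inverse-Gamma(35/6, 335/8)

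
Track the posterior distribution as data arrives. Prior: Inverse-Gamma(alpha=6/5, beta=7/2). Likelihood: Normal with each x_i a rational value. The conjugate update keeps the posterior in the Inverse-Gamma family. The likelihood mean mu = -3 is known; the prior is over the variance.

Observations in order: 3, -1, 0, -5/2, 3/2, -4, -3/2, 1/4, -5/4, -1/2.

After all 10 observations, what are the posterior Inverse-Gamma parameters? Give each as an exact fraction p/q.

alpha=31/5, beta=797/16

obs 1: x=3 → posterior Inverse-Gamma(17/10, 43/2)
obs 2: x=-1 → posterior Inverse-Gamma(11/5, 47/2)
obs 3: x=0 → posterior Inverse-Gamma(27/10, 28)
obs 4: x=-5/2 → posterior Inverse-Gamma(16/5, 225/8)
obs 5: x=3/2 → posterior Inverse-Gamma(37/10, 153/4)
obs 6: x=-4 → posterior Inverse-Gamma(21/5, 155/4)
obs 7: x=-3/2 → posterior Inverse-Gamma(47/10, 319/8)
obs 8: x=1/4 → posterior Inverse-Gamma(26/5, 1445/32)
obs 9: x=-5/4 → posterior Inverse-Gamma(57/10, 747/16)
obs 10: x=-1/2 → posterior Inverse-Gamma(31/5, 797/16)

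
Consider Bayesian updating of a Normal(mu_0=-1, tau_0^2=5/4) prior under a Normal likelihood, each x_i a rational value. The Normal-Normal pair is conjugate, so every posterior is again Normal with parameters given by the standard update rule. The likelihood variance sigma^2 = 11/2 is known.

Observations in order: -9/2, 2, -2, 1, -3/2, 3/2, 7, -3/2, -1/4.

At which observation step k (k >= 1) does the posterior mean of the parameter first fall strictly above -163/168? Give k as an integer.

obs 1: x=-9/2 → posterior Normal(-89/54, 55/54)
obs 2: x=2 → posterior Normal(-69/64, 55/64)
obs 3: x=-2 → posterior Normal(-89/74, 55/74)
obs 4: x=1 → posterior Normal(-79/84, 55/84)
obs 5: x=-3/2 → posterior Normal(-1, 55/94)
obs 6: x=3/2 → posterior Normal(-79/104, 55/104)
obs 7: x=7 → posterior Normal(-3/38, 55/114)
obs 8: x=-3/2 → posterior Normal(-6/31, 55/124)
obs 9: x=-1/4 → posterior Normal(-53/268, 55/134)

k = 4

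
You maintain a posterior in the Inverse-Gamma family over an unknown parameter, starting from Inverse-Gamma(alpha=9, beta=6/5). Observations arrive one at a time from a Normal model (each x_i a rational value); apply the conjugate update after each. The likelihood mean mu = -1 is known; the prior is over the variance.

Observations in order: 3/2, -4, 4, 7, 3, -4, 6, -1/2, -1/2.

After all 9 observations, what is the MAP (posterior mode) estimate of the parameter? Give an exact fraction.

3623/580

obs 1: x=3/2 → posterior Inverse-Gamma(19/2, 173/40)
obs 2: x=-4 → posterior Inverse-Gamma(10, 353/40)
obs 3: x=4 → posterior Inverse-Gamma(21/2, 853/40)
obs 4: x=7 → posterior Inverse-Gamma(11, 2133/40)
obs 5: x=3 → posterior Inverse-Gamma(23/2, 2453/40)
obs 6: x=-4 → posterior Inverse-Gamma(12, 2633/40)
obs 7: x=6 → posterior Inverse-Gamma(25/2, 3613/40)
obs 8: x=-1/2 → posterior Inverse-Gamma(13, 1809/20)
obs 9: x=-1/2 → posterior Inverse-Gamma(27/2, 3623/40)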